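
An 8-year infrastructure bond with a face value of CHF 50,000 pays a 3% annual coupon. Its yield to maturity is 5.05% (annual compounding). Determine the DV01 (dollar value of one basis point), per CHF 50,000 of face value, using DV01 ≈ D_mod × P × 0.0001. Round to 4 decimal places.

CHF 29.5811

Periodic yield y = 0.0505.
  t   CF        PV=CF/(1+0.0505)^t    t·PV
  1     1,500.00     1,427.8915     1,427.8915
  2     1,500.00     1,359.2494     2,718.4988
  3     1,500.00     1,293.9071     3,881.7212
  4     1,500.00     1,231.7059     4,926.8237
  5     1,500.00     1,172.4949     5,862.4747
  6     1,500.00     1,116.1304     6,696.7821
  7     1,500.00     1,062.4753     7,437.3274
  8    51,500.00    34,724.7218   277,797.7744
  Σ                 43,388.5763   310,749.2939
P = 43,388.5763; D_Mac = 7.16201 yrs; D_mod = 6.81771 yrs.
DV01 ≈ 6.81771 × 43,388.5763 × 0.0001 = 29.581085.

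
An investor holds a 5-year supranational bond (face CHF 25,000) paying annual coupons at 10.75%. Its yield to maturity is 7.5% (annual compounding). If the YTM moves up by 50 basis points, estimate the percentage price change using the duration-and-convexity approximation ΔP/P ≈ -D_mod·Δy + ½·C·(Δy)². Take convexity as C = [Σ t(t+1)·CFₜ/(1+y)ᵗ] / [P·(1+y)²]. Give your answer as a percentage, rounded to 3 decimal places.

With y = 0.075:
  t   CF        PV=CF/(1+0.075)^t    t·PV        t(t+1)·PV
  1     2,687.50     2,500.0000     2,500.0000       5,000.0000
  2     2,687.50     2,325.5814     4,651.1628      13,953.4884
  3     2,687.50     2,163.3315     6,489.9946      25,959.9784
  4     2,687.50     2,012.4014     8,049.6057      40,248.0285
  5    27,687.50    19,285.9671    96,429.8357     578,579.0140
  Σ                 28,287.2815   118,120.5987     663,740.5092
P = 28,287.2815; D_Mac = 4.17575 yrs; D_mod = 3.88442 yrs; C = 20.30440.
Duration effect: -3.88442 × (+0.005) = -0.019422
Convexity effect: 0.5 × 20.30440 × (0.005)² = +0.0002538
ΔP/P ≈ -0.019422 + 0.0002538 = -0.019168 = -1.9168%.

-1.917%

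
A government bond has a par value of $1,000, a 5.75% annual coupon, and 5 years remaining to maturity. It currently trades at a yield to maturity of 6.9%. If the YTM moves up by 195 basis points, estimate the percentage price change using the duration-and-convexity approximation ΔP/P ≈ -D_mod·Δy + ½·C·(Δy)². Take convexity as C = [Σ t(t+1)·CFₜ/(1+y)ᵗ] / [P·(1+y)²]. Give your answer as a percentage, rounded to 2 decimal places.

-7.73%

With y = 0.069:
  t   CF        PV=CF/(1+0.069)^t    t·PV        t(t+1)·PV
  1        57.50        53.7886        53.7886         107.5772
  2        57.50        50.3167       100.6335         301.9004
  3        57.50        47.0690       141.2069         564.8277
  4        57.50        44.0308       176.1234         880.6169
  5     1,057.50       757.5161     3,787.5803      22,725.4821
  Σ                    952.7212     4,259.3327      24,580.4042
P = 952.7212; D_Mac = 4.47070 yrs; D_mod = 4.18213 yrs; C = 22.57708.
Duration effect: -4.18213 × (+0.0195) = -0.081552
Convexity effect: 0.5 × 22.57708 × (0.0195)² = +0.0042925
ΔP/P ≈ -0.081552 + 0.0042925 = -0.077259 = -7.7259%.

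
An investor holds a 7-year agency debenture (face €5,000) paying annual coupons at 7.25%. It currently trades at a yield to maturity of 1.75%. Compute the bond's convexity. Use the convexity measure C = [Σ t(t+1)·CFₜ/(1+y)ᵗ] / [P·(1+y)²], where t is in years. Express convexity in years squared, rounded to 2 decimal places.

43.11

With y = 0.0175:
  t   CF        PV=CF/(1+0.0175)^t    t·PV        t(t+1)·PV
  1       362.50       356.2654       356.2654         712.5307
  2       362.50       350.1379       700.2759       2,100.8277
  3       362.50       344.1159     1,032.3477       4,129.3910
  4       362.50       338.1975     1,352.7898       6,763.9492
  5       362.50       332.3808     1,661.9040       9,971.4238
  6       362.50       326.6642     1,959.9850      13,719.8952
  7     5,362.50     4,749.2647    33,244.8532     265,958.8258
  Σ                  6,797.0264    40,308.4210     303,356.8433
P = 6,797.0264.
Convexity = Σ t(t+1)·PV / [P·(1+y)²] = 303,356.8433 / (6,797.0264 × 1.035306) = 43.10881.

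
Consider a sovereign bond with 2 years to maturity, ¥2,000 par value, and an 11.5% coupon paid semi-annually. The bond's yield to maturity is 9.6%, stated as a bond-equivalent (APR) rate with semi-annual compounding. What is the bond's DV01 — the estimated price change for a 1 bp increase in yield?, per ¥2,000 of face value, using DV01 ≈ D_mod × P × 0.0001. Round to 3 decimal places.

¥0.364

Periodic yield y = 0.048.
  t   CF        PV=CF/(1+0.048)^t    t·PV
  1       115.00       109.7328       109.7328
  2       115.00       104.7069       209.4138
  3       115.00        99.9112       299.7335
  4     2,115.00     1,753.3364     7,013.3455
  Σ                  2,067.6872     7,632.2256
P = 2,067.6872; D_Mac = 3.69119 half-year periods = 1.84559 yrs; D_mod = 1.76106 yrs.
DV01 ≈ 1.76106 × 2,067.6872 × 0.0001 = 0.364133.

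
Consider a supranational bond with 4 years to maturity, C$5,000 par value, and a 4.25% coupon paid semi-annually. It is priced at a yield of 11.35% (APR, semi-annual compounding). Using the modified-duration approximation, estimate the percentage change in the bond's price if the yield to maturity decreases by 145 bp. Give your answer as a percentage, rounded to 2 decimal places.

Periodic yield y = 0.05675. Modified duration first:
  t   CF        PV=CF/(1+0.05675)^t    t·PV
  1       106.25       100.5441       100.5441
  2       106.25        95.1447       190.2893
  3       106.25        90.0352       270.1055
  4       106.25        85.2001       340.8002
  5       106.25        80.6246       403.1231
  6       106.25        76.2949       457.7693
  7       106.25        72.1977       505.3836
  8     5,106.25     3,283.4017    26,267.2138
  Σ                  3,883.4429    28,535.2290
P = 3,883.4429; D_Mac = 7.34792 half-year periods = 3.67396 yrs; D_mod = 3.67396/(1+0.05675) = 3.47666 yrs.
ΔP/P ≈ -D_mod · Δy = -3.47666 × (-0.0145) = +0.050412 = +5.0412%.

+5.04%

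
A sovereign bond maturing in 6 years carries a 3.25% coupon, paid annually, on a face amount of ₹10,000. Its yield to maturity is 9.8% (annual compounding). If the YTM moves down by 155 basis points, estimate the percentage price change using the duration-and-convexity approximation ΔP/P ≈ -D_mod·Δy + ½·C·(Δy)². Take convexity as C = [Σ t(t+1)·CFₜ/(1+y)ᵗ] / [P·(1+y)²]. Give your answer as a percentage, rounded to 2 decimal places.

With y = 0.098:
  t   CF        PV=CF/(1+0.098)^t    t·PV        t(t+1)·PV
  1       325.00       295.9927       295.9927         591.9854
  2       325.00       269.5744       539.1488       1,617.4465
  3       325.00       245.5140       736.5421       2,946.1685
  4       325.00       223.6011       894.4045       4,472.0227
  5       325.00       203.6440     1,018.2201       6,109.3206
  6    10,325.00     5,892.1802    35,353.0811     247,471.5680
  Σ                  7,130.5065    38,837.3895     263,208.5117
P = 7,130.5065; D_Mac = 5.44665 yrs; D_mod = 4.96052 yrs; C = 30.61786.
Duration effect: -4.96052 × (-0.0155) = +0.076888
Convexity effect: 0.5 × 30.61786 × (-0.0155)² = +0.0036780
ΔP/P ≈ +0.076888 + 0.0036780 = +0.080566 = +8.0566%.

+8.06%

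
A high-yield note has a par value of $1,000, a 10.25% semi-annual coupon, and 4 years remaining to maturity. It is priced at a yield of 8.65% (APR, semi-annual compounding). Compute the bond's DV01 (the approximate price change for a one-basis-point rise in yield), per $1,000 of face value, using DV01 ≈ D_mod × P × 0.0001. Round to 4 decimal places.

Periodic yield y = 0.04325.
  t   CF        PV=CF/(1+0.04325)^t    t·PV
  1        51.25        49.1253        49.1253
  2        51.25        47.0887        94.1775
  3        51.25        45.1366       135.4098
  4        51.25        43.2654       173.0614
  5        51.25        41.4717       207.3585
  6        51.25        39.7524       238.5145
  7        51.25        38.1044       266.7308
  8     1,051.25       749.2019     5,993.6151
  Σ                  1,053.1464     7,157.9929
P = 1,053.1464; D_Mac = 6.79677 half-year periods = 3.39838 yrs; D_mod = 3.25750 yrs.
DV01 ≈ 3.25750 × 1,053.1464 × 0.0001 = 0.343062.

$0.3431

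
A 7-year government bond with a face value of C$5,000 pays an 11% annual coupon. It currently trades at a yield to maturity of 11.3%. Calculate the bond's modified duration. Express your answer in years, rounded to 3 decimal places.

4.688 years

Periodic yield y = 0.113. First find Macaulay duration:
  t   CF        PV=CF/(1+0.113)^t    t·PV
  1       550.00       494.1599       494.1599
  2       550.00       443.9892       887.9783
  3       550.00       398.9121     1,196.7363
  4       550.00       358.4116     1,433.6463
  5       550.00       322.0230     1,610.1149
  6       550.00       289.3288     1,735.9730
  7     5,550.00     2,623.1724    18,362.2067
  Σ                  4,929.9969    25,720.8154
P = 4,929.9969; Macaulay duration = 25,720.8154 / 4,929.9969 = 5.21721 years.
Modified duration = D_Mac / (1 + y) = 5.21721 / 1.113 = 4.68752 years.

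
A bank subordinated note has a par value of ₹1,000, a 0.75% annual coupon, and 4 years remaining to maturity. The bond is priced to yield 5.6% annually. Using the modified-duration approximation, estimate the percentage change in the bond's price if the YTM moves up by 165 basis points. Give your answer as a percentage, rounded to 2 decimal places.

-6.17%

Periodic yield y = 0.056. Modified duration first:
  t   CF        PV=CF/(1+0.056)^t    t·PV
  1         7.50         7.1023         7.1023
  2         7.50         6.7256        13.4513
  3         7.50         6.3690        19.1069
  4     1,007.50       810.1947     3,240.7787
  Σ                    830.3916     3,280.4392
P = 830.3916; D_Mac = 3.95047 yrs; D_mod = 3.95047/(1+0.056) = 3.74098 yrs.
ΔP/P ≈ -D_mod · Δy = -3.74098 × (+0.0165) = -0.061726 = -6.1726%.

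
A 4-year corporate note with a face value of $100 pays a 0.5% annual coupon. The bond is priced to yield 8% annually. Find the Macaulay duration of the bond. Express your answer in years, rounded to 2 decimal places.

3.96 years

Periodic yield y = 0.08. Discount each cash flow and weight by its year:
  t   CF        PV=CF/(1+0.08)^t    t·PV
  1         0.50         0.4630         0.4630
  2         0.50         0.4287         0.8573
  3         0.50         0.3969         1.1907
  4       100.50        73.8705       295.4820
  Σ                     75.1590       297.9931
Price P = Σ PV = 75.1590.
Macaulay duration = Σ(t·PV) / P = 297.9931 / 75.1590 = 3.96483 years.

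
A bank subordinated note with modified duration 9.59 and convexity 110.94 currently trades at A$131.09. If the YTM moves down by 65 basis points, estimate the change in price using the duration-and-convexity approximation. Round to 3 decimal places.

Duration effect: -D_mod·Δy = -9.59 × (-0.0065) = +0.062335
Convexity effect: ½·C·(Δy)² = 0.5 × 110.94 × (-0.0065)² = +0.0023436075
ΔP/P ≈ +0.062335 + 0.0023436075 = +0.0646786075
ΔP ≈ 131.09 × (+0.0646786075) = +8.478718657175.

+A$8.479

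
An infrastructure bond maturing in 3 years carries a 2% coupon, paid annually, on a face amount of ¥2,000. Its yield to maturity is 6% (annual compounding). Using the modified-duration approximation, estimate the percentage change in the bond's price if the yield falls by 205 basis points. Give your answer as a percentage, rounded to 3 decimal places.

+5.682%

Periodic yield y = 0.06. Modified duration first:
  t   CF        PV=CF/(1+0.06)^t    t·PV
  1        40.00        37.7358        37.7358
  2        40.00        35.5999        71.1997
  3     2,040.00     1,712.8233     5,138.4700
  Σ                  1,786.1590     5,247.4056
P = 1,786.1590; D_Mac = 2.93782 yrs; D_mod = 2.93782/(1+0.06) = 2.77152 yrs.
ΔP/P ≈ -D_mod · Δy = -2.77152 × (-0.0205) = +0.056816 = +5.6816%.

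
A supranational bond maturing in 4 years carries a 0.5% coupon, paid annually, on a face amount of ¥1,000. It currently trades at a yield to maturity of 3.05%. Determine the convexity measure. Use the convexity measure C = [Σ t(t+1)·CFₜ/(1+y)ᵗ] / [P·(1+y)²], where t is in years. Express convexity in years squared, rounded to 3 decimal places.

18.636

With y = 0.0305:
  t   CF        PV=CF/(1+0.0305)^t    t·PV        t(t+1)·PV
  1         5.00         4.8520         4.8520           9.7040
  2         5.00         4.7084         9.4168          28.2504
  3         5.00         4.5691        13.7072          54.8286
  4     1,005.00       891.1977     3,564.7910      17,823.9548
  Σ                    905.3272     3,592.7669      17,916.7379
P = 905.3272.
Convexity = Σ t(t+1)·PV / [P·(1+y)²] = 17,916.7379 / (905.3272 × 1.061930) = 18.63620.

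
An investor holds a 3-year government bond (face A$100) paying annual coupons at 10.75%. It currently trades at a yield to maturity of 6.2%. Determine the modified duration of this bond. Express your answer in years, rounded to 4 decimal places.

Periodic yield y = 0.062. First find Macaulay duration:
  t   CF        PV=CF/(1+0.062)^t    t·PV
  1        10.75        10.1224        10.1224
  2        10.75         9.5315        19.0629
  3       110.75        92.4635       277.3904
  Σ                    112.1173       306.5757
P = 112.1173; Macaulay duration = 306.5757 / 112.1173 = 2.73442 years.
Modified duration = D_Mac / (1 + y) = 2.73442 / 1.062 = 2.57478 years.

2.5748 years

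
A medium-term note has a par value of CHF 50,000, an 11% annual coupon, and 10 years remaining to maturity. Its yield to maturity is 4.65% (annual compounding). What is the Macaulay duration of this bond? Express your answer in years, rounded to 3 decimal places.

Periodic yield y = 0.0465. Discount each cash flow and weight by its year:
  t   CF        PV=CF/(1+0.0465)^t    t·PV
  1     5,500.00     5,255.6140     5,255.6140
  2     5,500.00     5,022.0869    10,044.1738
  3     5,500.00     4,798.9364    14,396.8091
  4     5,500.00     4,585.7013    18,342.8050
  5     5,500.00     4,381.9410    21,909.7050
  6     5,500.00     4,187.2346    25,123.4076
  7     5,500.00     4,001.1797    28,008.2582
  8     5,500.00     3,823.3920    30,587.1361
  9     5,500.00     3,653.5041    32,881.5366
  10   55,500.00    35,229.0276   352,290.2764
  Σ                 74,938.6175   538,839.7218
Price P = Σ PV = 74,938.6175.
Macaulay duration = Σ(t·PV) / P = 538,839.7218 / 74,938.6175 = 7.19041 years.

7.190 years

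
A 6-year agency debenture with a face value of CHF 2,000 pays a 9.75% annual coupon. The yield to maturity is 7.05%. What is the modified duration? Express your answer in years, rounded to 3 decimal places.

Periodic yield y = 0.0705. First find Macaulay duration:
  t   CF        PV=CF/(1+0.0705)^t    t·PV
  1       195.00       182.1579       182.1579
  2       195.00       170.1615       340.3230
  3       195.00       158.9551       476.8654
  4       195.00       148.4868       593.9473
  5       195.00       138.7079       693.5396
  6     2,195.00     1,458.5271     8,751.1624
  Σ                  2,256.9963    11,037.9956
P = 2,256.9963; Macaulay duration = 11,037.9956 / 2,256.9963 = 4.89057 years.
Modified duration = D_Mac / (1 + y) = 4.89057 / 1.0705 = 4.56849 years.

4.568 years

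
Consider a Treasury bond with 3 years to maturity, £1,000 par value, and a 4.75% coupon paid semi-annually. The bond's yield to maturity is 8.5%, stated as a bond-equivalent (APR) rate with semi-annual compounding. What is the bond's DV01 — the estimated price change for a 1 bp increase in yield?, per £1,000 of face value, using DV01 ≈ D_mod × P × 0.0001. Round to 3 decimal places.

£0.244

Periodic yield y = 0.0425.
  t   CF        PV=CF/(1+0.0425)^t    t·PV
  1        23.75        22.7818        22.7818
  2        23.75        21.8530        43.7060
  3        23.75        20.9621        62.8864
  4        23.75        20.1076        80.4302
  5        23.75        19.2878        96.4391
  6     1,023.75       797.5126     4,785.0754
  Σ                    902.5049     5,091.3190
P = 902.5049; D_Mac = 5.64132 half-year periods = 2.82066 yrs; D_mod = 2.70567 yrs.
DV01 ≈ 2.70567 × 902.5049 × 0.0001 = 0.244188.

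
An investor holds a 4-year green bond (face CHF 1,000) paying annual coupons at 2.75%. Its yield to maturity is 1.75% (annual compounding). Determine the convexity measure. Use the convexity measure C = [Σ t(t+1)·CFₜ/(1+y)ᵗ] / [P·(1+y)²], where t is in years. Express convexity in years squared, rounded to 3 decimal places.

18.325

With y = 0.0175:
  t   CF        PV=CF/(1+0.0175)^t    t·PV        t(t+1)·PV
  1        27.50        27.0270        27.0270          54.0541
  2        27.50        26.5622        53.1244         159.3731
  3        27.50        26.1053        78.3160         313.2641
  4     1,027.50       958.6149     3,834.4595      19,172.2973
  Σ                  1,038.3094     3,992.9269      19,698.9886
P = 1,038.3094.
Convexity = Σ t(t+1)·PV / [P·(1+y)²] = 19,698.9886 / (1,038.3094 × 1.035306) = 18.32518.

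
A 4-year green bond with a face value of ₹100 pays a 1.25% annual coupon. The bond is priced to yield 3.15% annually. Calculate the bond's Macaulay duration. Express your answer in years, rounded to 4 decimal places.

Periodic yield y = 0.0315. Discount each cash flow and weight by its year:
  t   CF        PV=CF/(1+0.0315)^t    t·PV
  1         1.25         1.2118         1.2118
  2         1.25         1.1748         2.3496
  3         1.25         1.1389         3.4168
  4       101.25        89.4372       357.7487
  Σ                     92.9628       364.7270
Price P = Σ PV = 92.9628.
Macaulay duration = Σ(t·PV) / P = 364.7270 / 92.9628 = 3.92337 years.

3.9234 years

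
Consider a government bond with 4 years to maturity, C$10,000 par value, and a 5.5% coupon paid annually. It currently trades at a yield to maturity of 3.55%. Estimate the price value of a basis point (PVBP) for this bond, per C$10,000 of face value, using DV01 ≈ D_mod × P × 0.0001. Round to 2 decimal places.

Periodic yield y = 0.0355.
  t   CF        PV=CF/(1+0.0355)^t    t·PV
  1       550.00       531.1444       531.1444
  2       550.00       512.9352     1,025.8704
  3       550.00       495.3502     1,486.0507
  4    10,550.00     9,175.9713    36,703.8852
  Σ                 10,715.4011    39,746.9507
P = 10,715.4011; D_Mac = 3.70933 yrs; D_mod = 3.58216 yrs.
DV01 ≈ 3.58216 × 10,715.4011 × 0.0001 = 3.838431.

C$3.84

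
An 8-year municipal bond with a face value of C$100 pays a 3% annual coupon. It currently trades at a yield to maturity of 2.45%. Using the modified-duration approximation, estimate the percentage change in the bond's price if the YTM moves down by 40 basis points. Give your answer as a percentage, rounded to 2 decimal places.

Periodic yield y = 0.0245. Modified duration first:
  t   CF        PV=CF/(1+0.0245)^t    t·PV
  1         3.00         2.9283         2.9283
  2         3.00         2.8582         5.7165
  3         3.00         2.7899         8.3696
  4         3.00         2.7232        10.8926
  5         3.00         2.6580        13.2902
  6         3.00         2.5945        15.5668
  7         3.00         2.5324        17.7270
  8       103.00        84.8675       678.9402
  Σ                    103.9520       753.4312
P = 103.9520; D_Mac = 7.24788 yrs; D_mod = 7.24788/(1+0.0245) = 7.07455 yrs.
ΔP/P ≈ -D_mod · Δy = -7.07455 × (-0.004) = +0.028298 = +2.8298%.

+2.83%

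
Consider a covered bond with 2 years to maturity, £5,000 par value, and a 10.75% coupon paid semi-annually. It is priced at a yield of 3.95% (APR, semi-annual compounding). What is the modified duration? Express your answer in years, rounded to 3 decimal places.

Periodic yield y = 0.01975. First find Macaulay duration:
  t   CF        PV=CF/(1+0.01975)^t    t·PV
  1       268.75       263.5450       263.5450
  2       268.75       258.4408       516.8816
  3       268.75       253.4354       760.3063
  4     5,268.75     4,872.2856    19,489.1423
  Σ                  5,647.7068    21,029.8752
P = 5,647.7068; Macaulay duration = 21,029.8752 / 5,647.7068 = 3.72361 half-year periods = 1.86181 years.
Modified duration = D_Mac / (1 + y) = 1.86181 / 1.01975 = 1.82575 years.

1.826 years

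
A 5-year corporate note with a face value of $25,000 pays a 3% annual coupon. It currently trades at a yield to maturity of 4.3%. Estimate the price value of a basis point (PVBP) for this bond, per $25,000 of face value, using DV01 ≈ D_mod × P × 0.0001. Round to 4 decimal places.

$10.6353

Periodic yield y = 0.043.
  t   CF        PV=CF/(1+0.043)^t    t·PV
  1       750.00       719.0796       719.0796
  2       750.00       689.4339     1,378.8678
  3       750.00       661.0105     1,983.0314
  4       750.00       633.7588     2,535.0354
  5    25,750.00    20,861.9880   104,309.9400
  Σ                 23,565.2708   110,925.9542
P = 23,565.2708; D_Mac = 4.70718 yrs; D_mod = 4.51312 yrs.
DV01 ≈ 4.51312 × 23,565.2708 × 0.0001 = 10.635278.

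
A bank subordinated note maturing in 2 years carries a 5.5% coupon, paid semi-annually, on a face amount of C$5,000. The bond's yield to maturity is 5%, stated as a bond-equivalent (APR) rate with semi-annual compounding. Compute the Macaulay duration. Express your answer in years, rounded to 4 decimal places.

1.9216 years

Periodic yield y = 0.025. Discount each cash flow and weight by its period:
  t   CF        PV=CF/(1+0.025)^t    t·PV
  1       137.50       134.1463       134.1463
  2       137.50       130.8745       261.7490
  3       137.50       127.6824       383.0473
  4     5,137.50     4,654.3214    18,617.2858
  Σ                  5,047.0247    19,396.2283
Price P = Σ PV = 5,047.0247.
Macaulay duration = Σ(t·PV) / P = 19,396.2283 / 5,047.0247 = 3.84310 half-year periods.
In years: 3.84310 / 2 = 1.92155 years.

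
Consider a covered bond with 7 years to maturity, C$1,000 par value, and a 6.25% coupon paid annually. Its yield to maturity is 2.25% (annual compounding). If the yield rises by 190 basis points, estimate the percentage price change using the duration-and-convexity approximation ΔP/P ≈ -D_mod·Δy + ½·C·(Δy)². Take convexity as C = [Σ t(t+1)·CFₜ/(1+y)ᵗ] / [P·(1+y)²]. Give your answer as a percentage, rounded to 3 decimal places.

-10.391%

With y = 0.0225:
  t   CF        PV=CF/(1+0.0225)^t    t·PV        t(t+1)·PV
  1        62.50        61.1247        61.1247         122.2494
  2        62.50        59.7797       119.5593         358.6779
  3        62.50        58.4642       175.3926         701.5705
  4        62.50        57.1777       228.7108       1,143.5542
  5        62.50        55.9195       279.5976       1,677.5856
  6        62.50        54.6890       328.1341       2,296.9387
  7     1,062.50       909.2551     6,364.7854      50,918.2828
  Σ                  1,256.4099     7,557.3045      57,218.8591
P = 1,256.4099; D_Mac = 6.01500 yrs; D_mod = 5.88264 yrs; C = 43.55933.
Duration effect: -5.88264 × (+0.019) = -0.111770
Convexity effect: 0.5 × 43.55933 × (0.019)² = +0.0078625
ΔP/P ≈ -0.111770 + 0.0078625 = -0.103908 = -10.3908%.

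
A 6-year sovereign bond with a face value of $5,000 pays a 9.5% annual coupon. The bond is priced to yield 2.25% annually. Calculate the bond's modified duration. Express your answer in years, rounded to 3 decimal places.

4.924 years

Periodic yield y = 0.0225. First find Macaulay duration:
  t   CF        PV=CF/(1+0.0225)^t    t·PV
  1       475.00       464.5477       464.5477
  2       475.00       454.3254       908.6507
  3       475.00       444.3280     1,332.9839
  4       475.00       434.5506     1,738.2024
  5       475.00       424.9884     2,124.9418
  6     5,475.00     4,790.7579    28,744.5473
  Σ                  7,013.4978    35,313.8738
P = 7,013.4978; Macaulay duration = 35,313.8738 / 7,013.4978 = 5.03513 years.
Modified duration = D_Mac / (1 + y) = 5.03513 / 1.0225 = 4.92433 years.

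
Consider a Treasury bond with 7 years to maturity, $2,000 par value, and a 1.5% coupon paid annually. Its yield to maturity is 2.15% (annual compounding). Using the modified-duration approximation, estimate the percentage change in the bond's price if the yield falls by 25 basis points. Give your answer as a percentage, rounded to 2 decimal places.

Periodic yield y = 0.0215. Modified duration first:
  t   CF        PV=CF/(1+0.0215)^t    t·PV
  1        30.00        29.3686        29.3686
  2        30.00        28.7504        57.5009
  3        30.00        28.1453        84.4360
  4        30.00        27.5529       110.2117
  5        30.00        26.9730       134.8650
  6        30.00        26.4053       158.4318
  7     2,030.00     1,749.1516    12,244.0609
  Σ                  1,916.3471    12,818.8748
P = 1,916.3471; D_Mac = 6.68922 yrs; D_mod = 6.68922/(1+0.0215) = 6.54843 yrs.
ΔP/P ≈ -D_mod · Δy = -6.54843 × (-0.0025) = +0.016371 = +1.6371%.

+1.64%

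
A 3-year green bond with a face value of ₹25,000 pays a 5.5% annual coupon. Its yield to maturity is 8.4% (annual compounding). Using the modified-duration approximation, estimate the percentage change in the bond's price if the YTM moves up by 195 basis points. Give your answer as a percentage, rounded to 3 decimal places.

-5.109%

Periodic yield y = 0.084. Modified duration first:
  t   CF        PV=CF/(1+0.084)^t    t·PV
  1     1,375.00     1,268.4502     1,268.4502
  2     1,375.00     1,170.1570     2,340.3140
  3    26,375.00    20,706.4011    62,119.2032
  Σ                 23,145.0082    65,727.9674
P = 23,145.0082; D_Mac = 2.83983 yrs; D_mod = 2.83983/(1+0.084) = 2.61977 yrs.
ΔP/P ≈ -D_mod · Δy = -2.61977 × (+0.0195) = -0.051086 = -5.1086%.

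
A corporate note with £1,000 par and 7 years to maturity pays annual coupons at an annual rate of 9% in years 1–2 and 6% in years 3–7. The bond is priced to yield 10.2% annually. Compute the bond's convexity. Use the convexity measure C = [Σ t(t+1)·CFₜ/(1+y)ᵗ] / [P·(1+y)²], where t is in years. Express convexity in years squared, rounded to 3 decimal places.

33.519

With y = 0.102:
  t   CF        PV=CF/(1+0.102)^t    t·PV        t(t+1)·PV
  1        90.00        81.6697        81.6697         163.3394
  2        90.00        74.1104       148.2209         444.6626
  3        60.00        44.8339       134.5017         538.0067
  4        60.00        40.6841       162.7365         813.6823
  5        60.00        36.9184       184.5922       1,107.5530
  6        60.00        33.5013       201.0078       1,407.0547
  7     1,060.00       537.0747     3,759.5230      30,076.1838
  Σ                    848.7926     4,672.2517      34,550.4825
P = 848.7926.
Convexity = Σ t(t+1)·PV / [P·(1+y)²] = 34,550.4825 / (848.7926 × 1.214404) = 33.51887.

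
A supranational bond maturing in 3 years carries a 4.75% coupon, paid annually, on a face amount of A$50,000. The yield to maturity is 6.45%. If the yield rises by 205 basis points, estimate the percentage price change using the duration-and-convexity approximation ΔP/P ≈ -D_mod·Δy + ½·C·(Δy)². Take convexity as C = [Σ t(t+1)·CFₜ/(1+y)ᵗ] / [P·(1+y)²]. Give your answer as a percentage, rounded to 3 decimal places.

-5.304%

With y = 0.0645:
  t   CF        PV=CF/(1+0.0645)^t    t·PV        t(t+1)·PV
  1     2,375.00     2,231.0944     2,231.0944       4,462.1888
  2     2,375.00     2,095.9083     4,191.8166      12,575.4499
  3    52,375.00    43,419.7220   130,259.1660     521,036.6642
  Σ                 47,746.7247   136,682.0771     538,074.3029
P = 47,746.7247; D_Mac = 2.86265 yrs; D_mod = 2.68920 yrs; C = 9.94506.
Duration effect: -2.68920 × (+0.0205) = -0.055129
Convexity effect: 0.5 × 9.94506 × (0.0205)² = +0.0020897
ΔP/P ≈ -0.055129 + 0.0020897 = -0.053039 = -5.3039%.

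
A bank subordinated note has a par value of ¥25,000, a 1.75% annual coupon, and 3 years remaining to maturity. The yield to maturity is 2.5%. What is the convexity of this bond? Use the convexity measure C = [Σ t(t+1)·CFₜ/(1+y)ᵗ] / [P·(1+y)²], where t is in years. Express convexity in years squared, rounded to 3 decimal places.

11.159

With y = 0.025:
  t   CF        PV=CF/(1+0.025)^t    t·PV        t(t+1)·PV
  1       437.50       426.8293       426.8293         853.6585
  2       437.50       416.4188       832.8376       2,498.5128
  3    25,437.50    23,621.2475    70,863.7425     283,454.9702
  Σ                 24,464.4956    72,123.4094     286,807.1415
P = 24,464.4956.
Convexity = Σ t(t+1)·PV / [P·(1+y)²] = 286,807.1415 / (24,464.4956 × 1.050625) = 11.15850.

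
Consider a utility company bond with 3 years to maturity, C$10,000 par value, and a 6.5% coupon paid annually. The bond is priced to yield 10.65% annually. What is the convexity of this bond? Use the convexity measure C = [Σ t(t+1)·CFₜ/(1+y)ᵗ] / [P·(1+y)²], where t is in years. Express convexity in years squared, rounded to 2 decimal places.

With y = 0.1065:
  t   CF        PV=CF/(1+0.1065)^t    t·PV        t(t+1)·PV
  1       650.00       587.4379       587.4379       1,174.8757
  2       650.00       530.8973     1,061.7946       3,185.3838
  3    10,650.00     7,861.3178    23,583.9534      94,335.8135
  Σ                  8,979.6530    25,233.1859      98,696.0731
P = 8,979.6530.
Convexity = Σ t(t+1)·PV / [P·(1+y)²] = 98,696.0731 / (8,979.6530 × 1.224342) = 8.97713.

8.98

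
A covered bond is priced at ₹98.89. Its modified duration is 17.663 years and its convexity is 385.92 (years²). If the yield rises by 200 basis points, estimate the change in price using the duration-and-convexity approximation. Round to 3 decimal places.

Duration effect: -D_mod·Δy = -17.663 × (+0.02) = -0.353260
Convexity effect: ½·C·(Δy)² = 0.5 × 385.92 × (0.02)² = +0.0771840
ΔP/P ≈ -0.353260 + 0.0771840 = -0.276076
ΔP ≈ 98.89 × (-0.276076) = -27.30115564.

-₹27.301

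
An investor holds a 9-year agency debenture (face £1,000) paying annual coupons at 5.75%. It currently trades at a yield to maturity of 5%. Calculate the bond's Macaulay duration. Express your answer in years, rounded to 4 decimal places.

7.3221 years

Periodic yield y = 0.05. Discount each cash flow and weight by its year:
  t   CF        PV=CF/(1+0.05)^t    t·PV
  1        57.50        54.7619        54.7619
  2        57.50        52.1542       104.3084
  3        57.50        49.6707       149.0120
  4        57.50        47.3054       189.2216
  5        57.50        45.0528       225.2638
  6        57.50        42.9074       257.4443
  7        57.50        40.8642       286.0492
  8        57.50        38.9183       311.3461
  9     1,057.50       681.6739     6,135.0654
  Σ                  1,053.3087     7,712.4726
Price P = Σ PV = 1,053.3087.
Macaulay duration = Σ(t·PV) / P = 7,712.4726 / 1,053.3087 = 7.32214 years.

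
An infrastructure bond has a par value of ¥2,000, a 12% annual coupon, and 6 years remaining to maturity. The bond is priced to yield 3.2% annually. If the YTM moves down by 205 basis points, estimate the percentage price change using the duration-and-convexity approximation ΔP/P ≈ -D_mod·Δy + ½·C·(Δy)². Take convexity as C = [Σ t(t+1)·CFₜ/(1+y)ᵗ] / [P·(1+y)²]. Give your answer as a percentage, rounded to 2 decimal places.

With y = 0.032:
  t   CF        PV=CF/(1+0.032)^t    t·PV        t(t+1)·PV
  1       240.00       232.5581       232.5581         465.1163
  2       240.00       225.3470       450.6941       1,352.0822
  3       240.00       218.3595       655.0786       2,620.3144
  4       240.00       211.5887       846.3548       4,231.7738
  5       240.00       205.0278     1,025.1390       6,150.8341
  6     2,240.00     1,854.2566    11,125.5396      77,878.7774
  Σ                  2,947.1378    14,335.3642      92,698.8981
P = 2,947.1378; D_Mac = 4.86416 yrs; D_mod = 4.71334 yrs; C = 29.53349.
Duration effect: -4.71334 × (-0.0205) = +0.096623
Convexity effect: 0.5 × 29.53349 × (-0.0205)² = +0.0062057
ΔP/P ≈ +0.096623 + 0.0062057 = +0.102829 = +10.2829%.

+10.28%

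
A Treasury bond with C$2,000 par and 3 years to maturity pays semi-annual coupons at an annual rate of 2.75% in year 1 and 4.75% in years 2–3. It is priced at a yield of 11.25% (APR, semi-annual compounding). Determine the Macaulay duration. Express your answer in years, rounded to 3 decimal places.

2.859 years

Periodic yield y = 0.05625. Discount each cash flow and weight by its period:
  t   CF        PV=CF/(1+0.05625)^t    t·PV
  1        27.50        26.0355        26.0355
  2        27.50        24.6490        49.2980
  3        47.50        40.3082       120.9246
  4        47.50        38.1616       152.6465
  5        47.50        36.1293       180.6467
  6     2,047.50     1,474.4280     8,846.5682
  Σ                  1,639.7117     9,376.1194
Price P = Σ PV = 1,639.7117.
Macaulay duration = Σ(t·PV) / P = 9,376.1194 / 1,639.7117 = 5.71815 half-year periods.
In years: 5.71815 / 2 = 2.85908 years.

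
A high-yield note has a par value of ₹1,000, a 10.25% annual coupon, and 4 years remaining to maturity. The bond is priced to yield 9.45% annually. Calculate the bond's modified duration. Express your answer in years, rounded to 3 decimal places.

3.182 years

Periodic yield y = 0.0945. First find Macaulay duration:
  t   CF        PV=CF/(1+0.0945)^t    t·PV
  1       102.50        93.6501        93.6501
  2       102.50        85.5642       171.1285
  3       102.50        78.1766       234.5297
  4     1,102.50       768.2729     3,073.0917
  Σ                  1,025.6638     3,572.4000
P = 1,025.6638; Macaulay duration = 3,572.4000 / 1,025.6638 = 3.48301 years.
Modified duration = D_Mac / (1 + y) = 3.48301 / 1.0945 = 3.18229 years.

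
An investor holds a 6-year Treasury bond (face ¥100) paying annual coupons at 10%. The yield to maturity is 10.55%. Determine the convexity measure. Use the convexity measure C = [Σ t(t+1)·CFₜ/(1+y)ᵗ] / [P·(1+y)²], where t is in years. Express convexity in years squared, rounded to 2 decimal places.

With y = 0.1055:
  t   CF        PV=CF/(1+0.1055)^t    t·PV        t(t+1)·PV
  1        10.00         9.0457         9.0457          18.0914
  2        10.00         8.1824        16.3649          49.0946
  3        10.00         7.4016        22.2047          88.8188
  4        10.00         6.6952        26.7809         133.9044
  5        10.00         6.0563        30.2814         181.6885
  6       110.00        60.2615       361.5692       2,530.9845
  Σ                     97.6427       466.2468       3,002.5823
P = 97.6427.
Convexity = Σ t(t+1)·PV / [P·(1+y)²] = 3,002.5823 / (97.6427 × 1.222130) = 25.16156.

25.16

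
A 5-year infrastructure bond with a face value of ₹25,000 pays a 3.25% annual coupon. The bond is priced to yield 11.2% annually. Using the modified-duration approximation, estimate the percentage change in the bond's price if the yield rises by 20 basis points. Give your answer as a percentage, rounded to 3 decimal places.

-0.832%

Periodic yield y = 0.112. Modified duration first:
  t   CF        PV=CF/(1+0.112)^t    t·PV
  1       812.50       730.6655       730.6655
  2       812.50       657.0733     1,314.1465
  3       812.50       590.8932     1,772.6797
  4       812.50       531.3788     2,125.5152
  5    25,812.50    15,181.2011    75,906.0054
  Σ                 17,691.2118    81,849.0123
P = 17,691.2118; D_Mac = 4.62654 yrs; D_mod = 4.62654/(1+0.112) = 4.16055 yrs.
ΔP/P ≈ -D_mod · Δy = -4.16055 × (+0.002) = -0.008321 = -0.8321%.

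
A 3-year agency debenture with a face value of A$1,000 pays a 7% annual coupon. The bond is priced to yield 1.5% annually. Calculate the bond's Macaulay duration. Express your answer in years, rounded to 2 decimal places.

Periodic yield y = 0.015. Discount each cash flow and weight by its year:
  t   CF        PV=CF/(1+0.015)^t    t·PV
  1        70.00        68.9655        68.9655
  2        70.00        67.9463       135.8926
  3     1,070.00     1,023.2592     3,069.7775
  Σ                  1,160.1710     3,274.6357
Price P = Σ PV = 1,160.1710.
Macaulay duration = Σ(t·PV) / P = 3,274.6357 / 1,160.1710 = 2.82255 years.

2.82 years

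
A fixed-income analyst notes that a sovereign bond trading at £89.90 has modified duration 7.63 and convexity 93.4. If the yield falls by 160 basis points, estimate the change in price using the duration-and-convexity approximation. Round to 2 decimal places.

Duration effect: -D_mod·Δy = -7.63 × (-0.016) = +0.122080
Convexity effect: ½·C·(Δy)² = 0.5 × 93.4 × (-0.016)² = +0.0119552
ΔP/P ≈ +0.122080 + 0.0119552 = +0.1340352
ΔP ≈ 89.90 × (+0.1340352) = +12.04976448.

+£12.05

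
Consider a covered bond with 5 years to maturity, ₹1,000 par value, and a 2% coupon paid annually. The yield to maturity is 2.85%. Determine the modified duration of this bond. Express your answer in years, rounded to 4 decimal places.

Periodic yield y = 0.0285. First find Macaulay duration:
  t   CF        PV=CF/(1+0.0285)^t    t·PV
  1        20.00        19.4458        19.4458
  2        20.00        18.9069        37.8139
  3        20.00        18.3830        55.1491
  4        20.00        17.8736        71.4945
  5     1,020.00       886.2958     4,431.4790
  Σ                    960.9052     4,615.3823
P = 960.9052; Macaulay duration = 4,615.3823 / 960.9052 = 4.80316 years.
Modified duration = D_Mac / (1 + y) = 4.80316 / 1.0285 = 4.67006 years.

4.6701 years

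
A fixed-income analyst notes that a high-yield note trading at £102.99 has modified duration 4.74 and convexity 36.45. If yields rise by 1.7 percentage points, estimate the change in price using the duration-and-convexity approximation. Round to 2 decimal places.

-£7.76

Duration effect: -D_mod·Δy = -4.74 × (+0.017) = -0.080580
Convexity effect: ½·C·(Δy)² = 0.5 × 36.45 × (0.017)² = +0.005267025
ΔP/P ≈ -0.080580 + 0.005267025 = -0.075312975
ΔP ≈ 102.99 × (-0.075312975) = -7.75648329525.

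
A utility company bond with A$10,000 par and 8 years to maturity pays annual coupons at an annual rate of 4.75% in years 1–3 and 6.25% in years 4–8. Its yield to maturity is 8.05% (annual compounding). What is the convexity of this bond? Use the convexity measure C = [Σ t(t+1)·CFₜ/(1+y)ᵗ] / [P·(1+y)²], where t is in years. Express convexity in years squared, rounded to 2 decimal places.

47.75

With y = 0.0805:
  t   CF        PV=CF/(1+0.0805)^t    t·PV        t(t+1)·PV
  1       475.00       439.6113       439.6113         879.2226
  2       475.00       406.8591       813.7183       2,441.1548
  3       475.00       376.5471     1,129.6413       4,518.5651
  4       625.00       458.5439     1,834.1757       9,170.8783
  5       625.00       424.3812     2,121.9061      12,731.4367
  6       625.00       392.7637     2,356.5825      16,496.0772
  7       625.00       363.5018     2,544.5129      20,356.1033
  8    10,625.00     5,719.1405    45,753.1243     411,778.1190
  Σ                  8,581.3488    56,993.2723     478,371.5569
P = 8,581.3488.
Convexity = Σ t(t+1)·PV / [P·(1+y)²] = 478,371.5569 / (8,581.3488 × 1.167480) = 47.74856.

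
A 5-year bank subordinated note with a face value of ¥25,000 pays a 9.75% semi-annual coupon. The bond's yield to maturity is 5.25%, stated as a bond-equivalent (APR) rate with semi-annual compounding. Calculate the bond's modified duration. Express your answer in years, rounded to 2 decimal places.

Periodic yield y = 0.02625. First find Macaulay duration:
  t   CF        PV=CF/(1+0.02625)^t    t·PV
  1     1,218.75     1,187.5761     1,187.5761
  2     1,218.75     1,157.1996     2,314.3993
  3     1,218.75     1,127.6001     3,382.8004
  4     1,218.75     1,098.7577     4,395.0310
  5     1,218.75     1,070.6531     5,353.2655
  6     1,218.75     1,043.2673     6,259.6040
  7     1,218.75     1,016.5821     7,116.0744
  8     1,218.75       990.5793     7,924.6348
  9     1,218.75       965.2417     8,687.1757
  10   26,218.75    20,233.9318   202,339.3177
  Σ                 29,891.3890   248,959.8788
P = 29,891.3890; Macaulay duration = 248,959.8788 / 29,891.3890 = 8.32882 half-year periods = 4.16441 years.
Modified duration = D_Mac / (1 + y) = 4.16441 / 1.02625 = 4.05789 years.

4.06 years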